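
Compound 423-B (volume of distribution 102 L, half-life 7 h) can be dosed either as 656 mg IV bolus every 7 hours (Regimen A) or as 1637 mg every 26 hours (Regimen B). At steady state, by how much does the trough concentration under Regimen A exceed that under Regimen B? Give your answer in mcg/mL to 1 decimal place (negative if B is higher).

Regimen A: f = (1/2)^(7/7) ≈ 0.5000; Cmin,ss = (656/102)·f/(1−f) ≈ 6.431 mcg/mL.
Regimen B: f = (1/2)^(26/7) ≈ 0.0762; Cmin,ss = (1637/102)·f/(1−f) ≈ 1.324 mcg/mL.
Difference ≈ 6.431 − 1.324 ≈ 5.107 mcg/mL.

5.1 mcg/mL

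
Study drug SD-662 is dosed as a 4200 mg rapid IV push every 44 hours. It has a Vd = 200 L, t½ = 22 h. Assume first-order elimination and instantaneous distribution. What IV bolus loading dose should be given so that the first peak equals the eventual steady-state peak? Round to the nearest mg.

f = (1/2)^(44/22) ≈ 0.250000; accumulation ratio R = 1/(1−f) ≈ 1.33333.
Loading dose to hit Cmax,ss on first dose: D_load = D_maint·R ≈ 4200 × 1.33333 ≈ 5599.99 mg.

5600 mg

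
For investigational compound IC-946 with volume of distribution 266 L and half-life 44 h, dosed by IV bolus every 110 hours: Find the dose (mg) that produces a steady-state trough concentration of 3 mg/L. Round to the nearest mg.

3716 mg

τ/t½ = 110/44 ≈ 2.5, so f = (1/2)^(110/44) ≈ 0.176777.
Cmin,ss = (D/Vd)·f/(1−f), so D = Cmin,ss·Vd·(1−f)/f.
D = 3 × 266 × (1−f)/f ≈ 3 × 266 × 4.65684 ≈ 3716.16 mg.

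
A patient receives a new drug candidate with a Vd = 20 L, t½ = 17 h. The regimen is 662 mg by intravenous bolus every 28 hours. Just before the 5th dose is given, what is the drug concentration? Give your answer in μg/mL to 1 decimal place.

15.4 μg/mL

f = (1/2)^(τ/t½) = (1/2)^(28/17) ≈ 0.3193.
C₀ = D/Vd = 662/20 ≈ 33.100 μg/mL.
Before the 5th dose, 4 doses have been given. Superposition: Cmin = C₀·(f + f² + … + f^4).
≈ 33.100 × (0.3193 + 0.1020 + 0.0326 + 0.0104) ≈ 33.100 × 0.4643 ≈ 15.368 μg/mL.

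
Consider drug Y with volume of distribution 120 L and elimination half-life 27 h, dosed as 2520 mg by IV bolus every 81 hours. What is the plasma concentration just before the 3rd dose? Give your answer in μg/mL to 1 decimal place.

3.0 μg/mL

f = (1/2)^(τ/t½) = (1/2)^(81/27) ≈ 0.1250.
C₀ = D/Vd = 2520/120 ≈ 21.000 μg/mL.
Before the 3rd dose, 2 doses have been given. Superposition: Cmin = C₀·(f + f²).
≈ 21.000 × (0.1250 + 0.0156) ≈ 21.000 × 0.1406 ≈ 2.953 μg/mL.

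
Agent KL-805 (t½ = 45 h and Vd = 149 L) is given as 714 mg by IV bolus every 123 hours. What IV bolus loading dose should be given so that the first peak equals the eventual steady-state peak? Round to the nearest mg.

840 mg

f = (1/2)^(123/45) ≈ 0.150378; accumulation ratio R = 1/(1−f) ≈ 1.17699.
Loading dose to hit Cmax,ss on first dose: D_load = D_maint·R ≈ 714 × 1.17699 ≈ 840.37 mg.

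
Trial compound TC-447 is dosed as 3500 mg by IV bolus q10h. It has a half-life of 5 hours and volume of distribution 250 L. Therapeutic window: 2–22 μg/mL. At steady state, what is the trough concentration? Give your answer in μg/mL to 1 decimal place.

4.7 μg/mL

τ = 10 h = 2 half-lives, so f = (1/2)^2 = 0.25.
Accumulation ratio R = 1/(1 − f) = 1/0.75 = 4/3.
Single-dose peak C₀ = D/Vd = 3500/250 = 14 μg/mL.
Steady-state peak Cmax,ss = C₀·R = 14 × 4/3 ≈ 18.667 μg/mL.
Steady-state trough Cmin,ss = Cmax,ss·f ≈ 18.667 × 0.25 ≈ 4.667 μg/mL.
Trough 4.7 μg/mL vs MEC 2 μg/mL: adequate.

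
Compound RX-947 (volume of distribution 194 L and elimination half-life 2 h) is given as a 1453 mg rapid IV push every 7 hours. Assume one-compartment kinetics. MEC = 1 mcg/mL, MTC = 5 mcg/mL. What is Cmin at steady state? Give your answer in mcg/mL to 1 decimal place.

0.7 mcg/mL

Over one 7-h interval, 7/2 ≈ 3.5 half-lives elapse, leaving f ≈ 0.0884 of each dose.
Single-dose peak C₀ = D/Vd = 1453/194 ≈ 7.490 mcg/mL.
Steady-state trough Cmin,ss = C₀·f/(1−f) ≈ 7.490 × 0.0884/0.9116 ≈ 0.726 mcg/mL.
Trough 0.7 mcg/mL vs MEC 1 mcg/mL: subtherapeutic.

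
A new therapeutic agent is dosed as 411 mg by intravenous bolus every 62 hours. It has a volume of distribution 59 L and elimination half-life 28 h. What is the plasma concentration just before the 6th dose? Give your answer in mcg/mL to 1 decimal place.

1.9 mcg/mL

f = (1/2)^(τ/t½) = (1/2)^(62/28) ≈ 0.2155.
C₀ = D/Vd = 411/59 ≈ 6.966 mcg/mL.
Before the 6th dose, 5 doses have been given. Superposition: Cmin = C₀·(f + f² + … + f^5).
≈ 6.966 × (0.2155 + 0.0464 + 0.0100 + 0.0022 + 0.0005) ≈ 6.966 × 0.2746 ≈ 1.913 mcg/mL.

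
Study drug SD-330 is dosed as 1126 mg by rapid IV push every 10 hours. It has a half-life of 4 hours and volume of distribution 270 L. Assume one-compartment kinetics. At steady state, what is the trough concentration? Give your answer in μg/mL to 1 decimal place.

0.9 μg/mL

k = ln2/t½ = ln2/4 ≈ 0.173287 h⁻¹; fraction remaining f = e^(−kτ) = e^(−0.173287×10) ≈ 0.1768.
Each bolus raises the concentration by D/Vd = 1126/270 ≈ 4.170 μg/mL.
Steady-state trough Cmin,ss = C₀·f/(1−f) ≈ 4.170 × 0.1768/0.8232 ≈ 0.896 μg/mL.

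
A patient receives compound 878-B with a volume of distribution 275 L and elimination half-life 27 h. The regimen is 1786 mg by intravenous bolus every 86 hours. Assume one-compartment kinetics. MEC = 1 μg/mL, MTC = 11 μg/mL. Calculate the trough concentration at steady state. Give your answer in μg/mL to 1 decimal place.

Over one 86-h interval, 86/27 ≈ 3.1852 half-lives elapse, leaving f ≈ 0.1099 of each dose.
At steady state, accumulation factor R = 1/(1 − e^(−kτ)) ≈ 1.1235.
Single-dose peak C₀ = D/Vd = 1786/275 ≈ 6.495 μg/mL.
Steady-state peak Cmax,ss = C₀·R ≈ 6.495 × 1.1235 ≈ 7.297 μg/mL.
Steady-state trough Cmin,ss = Cmax,ss·f ≈ 7.297 × 0.1099 ≈ 0.802 μg/mL.
Trough 0.8 μg/mL vs MEC 1 μg/mL: subtherapeutic.

0.8 μg/mL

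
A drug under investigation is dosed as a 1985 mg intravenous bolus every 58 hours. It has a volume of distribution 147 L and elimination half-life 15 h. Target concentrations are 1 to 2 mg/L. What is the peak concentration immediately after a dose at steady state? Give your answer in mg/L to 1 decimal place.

τ/t½ = 58/15 ≈ 3.8667, so fraction remaining f = (1/2)^(58/15) ≈ 0.0686.
At steady state, accumulation factor R = 1/(1 − e^(−kτ)) ≈ 1.0737.
Single-dose peak C₀ = D/Vd = 1985/147 ≈ 13.503 mg/L.
Steady-state peak Cmax,ss = C₀·R ≈ 13.503 × 1.0737 ≈ 14.498 mg/L.
Peak 14.5 mg/L vs MTC 2 mg/L: exceeds toxic threshold.

14.5 mg/L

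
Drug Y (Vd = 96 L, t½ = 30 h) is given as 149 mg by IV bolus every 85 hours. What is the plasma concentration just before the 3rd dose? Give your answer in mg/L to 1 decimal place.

0.2 mg/L

f = (1/2)^(τ/t½) = (1/2)^(85/30) ≈ 0.1403.
C₀ = D/Vd = 149/96 ≈ 1.552 mg/L.
Before the 3rd dose, 2 doses have been given. Superposition: Cmin = C₀·(f + f²).
≈ 1.552 × (0.1403 + 0.0197) ≈ 1.552 × 0.1600 ≈ 0.248 mg/L.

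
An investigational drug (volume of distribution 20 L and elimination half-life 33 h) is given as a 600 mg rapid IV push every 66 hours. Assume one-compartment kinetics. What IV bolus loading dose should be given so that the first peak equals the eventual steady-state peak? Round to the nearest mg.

f = (1/2)^(66/33) ≈ 0.250000; accumulation ratio R = 1/(1−f) ≈ 1.33333.
Loading dose to hit Cmax,ss on first dose: D_load = D_maint·R ≈ 600 × 1.33333 ≈ 800.00 mg.

800 mg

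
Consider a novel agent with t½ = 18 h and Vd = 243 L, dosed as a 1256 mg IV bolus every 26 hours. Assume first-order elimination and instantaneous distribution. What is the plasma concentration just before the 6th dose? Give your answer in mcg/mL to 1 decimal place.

f = (1/2)^(τ/t½) = (1/2)^(26/18) ≈ 0.3674.
C₀ = D/Vd = 1256/243 ≈ 5.169 mcg/mL.
Before the 6th dose, 5 doses have been given. Superposition: Cmin = C₀·(f + f² + … + f^5).
≈ 5.169 × (0.3674 + 0.1350 + 0.0496 + 0.0182 + 0.0067) ≈ 5.169 × 0.5769 ≈ 2.982 mcg/mL.

3.0 mcg/mL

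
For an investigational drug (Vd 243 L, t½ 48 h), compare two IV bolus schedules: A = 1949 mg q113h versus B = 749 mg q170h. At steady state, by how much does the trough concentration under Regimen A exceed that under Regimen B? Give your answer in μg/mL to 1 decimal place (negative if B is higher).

1.7 μg/mL

Regimen A: f = (1/2)^(113/48) ≈ 0.1956; Cmin,ss = (1949/243)·f/(1−f) ≈ 1.950 μg/mL.
Regimen B: f = (1/2)^(170/48) ≈ 0.0859; Cmin,ss = (749/243)·f/(1−f) ≈ 0.290 μg/mL.
Difference ≈ 1.950 − 0.290 ≈ 1.660 μg/mL.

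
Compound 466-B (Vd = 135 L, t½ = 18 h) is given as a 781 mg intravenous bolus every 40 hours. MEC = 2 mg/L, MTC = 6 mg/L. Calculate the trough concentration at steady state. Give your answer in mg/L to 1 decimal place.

1.6 mg/L

k = ln2/t½ = ln2/18 ≈ 0.038508 h⁻¹; fraction remaining f = e^(−kτ) = e^(−0.038508×40) ≈ 0.2143.
Accumulation ratio R = 1/(1 − f) ≈ 1/0.7857 ≈ 1.2728.
Each bolus raises the concentration by D/Vd = 781/135 ≈ 5.785 mg/L.
Steady-state peak Cmax,ss = C₀·R ≈ 5.785 × 1.2728 ≈ 7.363 mg/L.
One interval later, Cmin,ss = Cmax,ss·e^(−kτ) ≈ 7.363 × 0.2143 ≈ 1.578 mg/L.
Trough 1.6 mg/L vs MEC 2 mg/L: subtherapeutic.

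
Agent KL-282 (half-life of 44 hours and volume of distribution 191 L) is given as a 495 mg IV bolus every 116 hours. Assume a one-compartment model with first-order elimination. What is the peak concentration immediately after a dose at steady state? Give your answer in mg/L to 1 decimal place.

τ/t½ = 116/44 ≈ 2.6364, so fraction remaining f = (1/2)^(116/44) ≈ 0.1608.
Accumulation ratio R = 1/(1 − f) ≈ 1/0.8392 ≈ 1.1916.
Each bolus raises the concentration by D/Vd = 495/191 ≈ 2.592 mg/L.
Cmax,ss = C₀/(1 − f) ≈ 2.592/0.8392 ≈ 3.089 mg/L.

3.1 mg/L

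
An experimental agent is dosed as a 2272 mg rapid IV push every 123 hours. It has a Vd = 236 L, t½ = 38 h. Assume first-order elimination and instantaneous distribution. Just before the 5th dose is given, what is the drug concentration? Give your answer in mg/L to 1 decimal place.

1.1 mg/L

f = (1/2)^(τ/t½) = (1/2)^(123/38) ≈ 0.1061.
C₀ = D/Vd = 2272/236 ≈ 9.627 mg/L.
Before the 5th dose, 4 doses have been given. Superposition: Cmin = C₀·(f + f² + … + f^4).
≈ 9.627 × (0.1061 + 0.0113 + 0.0012 + 0.0001) ≈ 9.627 × 0.1187 ≈ 1.143 mg/L.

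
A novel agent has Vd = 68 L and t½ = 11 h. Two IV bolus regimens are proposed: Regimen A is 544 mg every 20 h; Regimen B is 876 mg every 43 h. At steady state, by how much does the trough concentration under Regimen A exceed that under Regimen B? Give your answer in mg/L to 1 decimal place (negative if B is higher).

Regimen A: f = (1/2)^(20/11) ≈ 0.2836; Cmin,ss = (544/68)·f/(1−f) ≈ 3.167 mg/L.
Regimen B: f = (1/2)^(43/11) ≈ 0.0666; Cmin,ss = (876/68)·f/(1−f) ≈ 0.919 mg/L.
Difference ≈ 3.167 − 0.919 ≈ 2.248 mg/L.

2.2 mg/L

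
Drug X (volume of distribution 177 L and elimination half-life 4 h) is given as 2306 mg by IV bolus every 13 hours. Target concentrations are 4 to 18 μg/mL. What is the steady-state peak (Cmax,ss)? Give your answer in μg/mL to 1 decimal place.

14.6 μg/mL

k = ln2/t½ = ln2/4 ≈ 0.173287 h⁻¹; fraction remaining f = e^(−kτ) = e^(−0.173287×13) ≈ 0.1051.
Accumulation ratio R = 1/(1 − f) ≈ 1/0.8949 ≈ 1.1174.
Single-dose peak C₀ = D/Vd = 2306/177 ≈ 13.028 μg/mL.
Steady-state peak Cmax,ss = C₀·R ≈ 13.028 × 1.1174 ≈ 14.557 μg/mL.
Peak 14.6 μg/mL vs MTC 18 μg/mL: below toxic threshold.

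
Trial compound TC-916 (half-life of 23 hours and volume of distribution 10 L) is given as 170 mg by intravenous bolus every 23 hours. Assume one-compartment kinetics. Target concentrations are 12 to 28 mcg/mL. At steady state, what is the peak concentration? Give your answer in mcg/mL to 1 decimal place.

34.0 mcg/mL

τ = 23 h = 1 half-life, so f = (1/2)^1 = 0.5.
At steady state, R = 1/(1 − 0.5) = 2/1.
Single-dose peak C₀ = D/Vd = 170/10 = 17 mcg/mL.
Steady-state peak Cmax,ss = C₀·R = 17 × 2/1 ≈ 34.000 mcg/mL.
Peak 34.0 mcg/mL vs MTC 28 mcg/mL: exceeds toxic threshold.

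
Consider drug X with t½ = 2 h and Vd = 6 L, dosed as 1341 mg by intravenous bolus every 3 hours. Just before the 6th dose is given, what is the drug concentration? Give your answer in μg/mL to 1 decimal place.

121.6 μg/mL

f = (1/2)^(τ/t½) = (1/2)^(3/2) ≈ 0.3536.
C₀ = D/Vd = 1341/6 ≈ 223.500 μg/mL.
Before the 6th dose, 5 doses have been given. Superposition: Cmin = C₀·(f + f² + … + f^5).
≈ 223.500 × (0.3536 + 0.1250 + 0.0442 + 0.0156 + 0.0055) ≈ 223.500 × 0.5439 ≈ 121.562 μg/mL.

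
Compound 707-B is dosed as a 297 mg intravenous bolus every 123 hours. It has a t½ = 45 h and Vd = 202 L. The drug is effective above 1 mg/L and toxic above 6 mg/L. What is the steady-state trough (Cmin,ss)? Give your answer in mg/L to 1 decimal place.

τ/t½ = 123/45 ≈ 2.7333, so fraction remaining f = (1/2)^(123/45) ≈ 0.1504.
Accumulation ratio R = 1/(1 − f) ≈ 1/0.8496 ≈ 1.1770.
Single-dose peak C₀ = D/Vd = 297/202 ≈ 1.470 mg/L.
Steady-state peak Cmax,ss = C₀·R ≈ 1.470 × 1.1770 ≈ 1.730 mg/L.
Steady-state trough Cmin,ss = Cmax,ss·f ≈ 1.730 × 0.1504 ≈ 0.260 mg/L.
Trough 0.3 mg/L vs MEC 1 mg/L: subtherapeutic.

0.3 mg/L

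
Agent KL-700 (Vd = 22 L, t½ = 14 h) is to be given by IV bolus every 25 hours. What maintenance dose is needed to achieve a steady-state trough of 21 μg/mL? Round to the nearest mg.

τ/t½ = 25/14 ≈ 1.7857, so f = (1/2)^(25/14) ≈ 0.290032.
Cmin,ss = (D/Vd)·f/(1−f), so D = Cmin,ss·Vd·(1−f)/f.
D = 21 × 22 × (1−f)/f ≈ 21 × 22 × 2.44790 ≈ 1130.93 mg.

1131 mg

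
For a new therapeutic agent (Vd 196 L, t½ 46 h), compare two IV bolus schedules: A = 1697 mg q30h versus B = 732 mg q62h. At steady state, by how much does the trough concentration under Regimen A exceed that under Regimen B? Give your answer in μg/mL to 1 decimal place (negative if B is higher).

Regimen A: f = (1/2)^(30/46) ≈ 0.6363; Cmin,ss = (1697/196)·f/(1−f) ≈ 15.148 μg/mL.
Regimen B: f = (1/2)^(62/46) ≈ 0.3929; Cmin,ss = (732/196)·f/(1−f) ≈ 2.417 μg/mL.
Difference ≈ 15.148 − 2.417 ≈ 12.731 μg/mL.

12.7 μg/mL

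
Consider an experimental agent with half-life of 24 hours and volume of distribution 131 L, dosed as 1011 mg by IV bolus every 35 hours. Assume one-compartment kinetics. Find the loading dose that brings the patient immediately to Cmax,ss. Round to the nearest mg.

f = (1/2)^(35/24) ≈ 0.363913; accumulation ratio R = 1/(1−f) ≈ 1.57211.
Loading dose to hit Cmax,ss on first dose: D_load = D_maint·R ≈ 1011 × 1.57211 ≈ 1589.40 mg.

1589 mg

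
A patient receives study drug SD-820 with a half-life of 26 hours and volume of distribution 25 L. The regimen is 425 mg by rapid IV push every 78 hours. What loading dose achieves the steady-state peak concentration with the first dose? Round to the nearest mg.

486 mg

f = (1/2)^(78/26) ≈ 0.125000; accumulation ratio R = 1/(1−f) ≈ 1.14286.
Loading dose to hit Cmax,ss on first dose: D_load = D_maint·R ≈ 425 × 1.14286 ≈ 485.72 mg.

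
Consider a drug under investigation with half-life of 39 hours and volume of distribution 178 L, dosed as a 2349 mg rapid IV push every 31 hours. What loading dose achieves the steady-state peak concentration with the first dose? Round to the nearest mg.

f = (1/2)^(31/39) ≈ 0.576394; accumulation ratio R = 1/(1−f) ≈ 2.36068.
Loading dose to hit Cmax,ss on first dose: D_load = D_maint·R ≈ 2349 × 2.36068 ≈ 5545.24 mg.

5545 mg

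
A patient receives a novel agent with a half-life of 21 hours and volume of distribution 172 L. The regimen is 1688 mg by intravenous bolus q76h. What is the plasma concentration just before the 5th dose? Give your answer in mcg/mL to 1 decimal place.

f = (1/2)^(τ/t½) = (1/2)^(76/21) ≈ 0.0814.
C₀ = D/Vd = 1688/172 ≈ 9.814 mcg/mL.
Before the 5th dose, 4 doses have been given. Superposition: Cmin = C₀·(f + f² + … + f^4).
≈ 9.814 × (0.0814 + 0.0066 + 0.0005 + 0.0000) ≈ 9.814 × 0.0885 ≈ 0.869 mcg/mL.

0.9 mcg/mL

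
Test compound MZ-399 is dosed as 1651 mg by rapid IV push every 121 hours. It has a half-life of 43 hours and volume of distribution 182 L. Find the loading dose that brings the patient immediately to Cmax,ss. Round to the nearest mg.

f = (1/2)^(121/43) ≈ 0.142205; accumulation ratio R = 1/(1−f) ≈ 1.16578.
Loading dose to hit Cmax,ss on first dose: D_load = D_maint·R ≈ 1651 × 1.16578 ≈ 1924.70 mg.

1925 mg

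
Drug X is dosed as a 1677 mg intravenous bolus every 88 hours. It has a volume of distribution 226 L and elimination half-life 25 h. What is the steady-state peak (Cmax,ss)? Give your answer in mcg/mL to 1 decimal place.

8.1 mcg/mL

k = ln2/t½ = ln2/25 ≈ 0.027726 h⁻¹; fraction remaining f = e^(−kτ) = e^(−0.027726×88) ≈ 0.0872.
At steady state, accumulation factor R = 1/(1 − e^(−kτ)) ≈ 1.0955.
Each bolus raises the concentration by D/Vd = 1677/226 ≈ 7.420 mcg/mL.
Steady-state peak Cmax,ss = C₀·R ≈ 7.420 × 1.0955 ≈ 8.129 mcg/mL.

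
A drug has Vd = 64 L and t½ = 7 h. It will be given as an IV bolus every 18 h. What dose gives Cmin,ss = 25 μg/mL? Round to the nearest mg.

7910 mg

τ/t½ = 18/7 ≈ 2.5714, so f = (1/2)^(18/7) ≈ 0.168238.
Cmin,ss = (D/Vd)·f/(1−f), so D = Cmin,ss·Vd·(1−f)/f.
D = 25 × 64 × (1−f)/f ≈ 25 × 64 × 4.94396 ≈ 7910.34 mg.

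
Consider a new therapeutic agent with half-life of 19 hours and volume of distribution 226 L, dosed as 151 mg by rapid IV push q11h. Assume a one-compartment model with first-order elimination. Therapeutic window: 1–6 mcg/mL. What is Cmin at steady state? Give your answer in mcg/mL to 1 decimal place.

Over one 11-h interval, 11/19 ≈ 0.57895 half-lives elapse, leaving f ≈ 0.6695 of each dose.
At steady state, accumulation factor R = 1/(1 − e^(−kτ)) ≈ 3.0257.
Each bolus raises the concentration by D/Vd = 151/226 ≈ 0.668 mcg/mL.
Cmax,ss = C₀/(1 − f) ≈ 0.668/0.3305 ≈ 2.021 mcg/mL.
Steady-state trough Cmin,ss = Cmax,ss·f ≈ 2.021 × 0.6695 ≈ 1.353 mcg/mL.
Trough 1.4 mcg/mL vs MEC 1 mcg/mL: adequate.

1.4 mcg/mL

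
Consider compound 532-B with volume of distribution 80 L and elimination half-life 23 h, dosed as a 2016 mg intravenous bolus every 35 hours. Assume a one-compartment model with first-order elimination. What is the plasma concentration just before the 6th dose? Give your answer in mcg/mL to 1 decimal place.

13.4 mcg/mL

f = (1/2)^(τ/t½) = (1/2)^(35/23) ≈ 0.3483.
C₀ = D/Vd = 2016/80 ≈ 25.200 mcg/mL.
Before the 6th dose, 5 doses have been given. Superposition: Cmin = C₀·(f + f² + … + f^5).
≈ 25.200 × (0.3483 + 0.1213 + 0.0423 + 0.0147 + 0.0051) ≈ 25.200 × 0.5317 ≈ 13.399 mcg/mL.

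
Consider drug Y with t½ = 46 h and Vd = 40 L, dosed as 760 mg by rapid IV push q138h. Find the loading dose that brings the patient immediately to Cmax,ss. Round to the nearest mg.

869 mg

f = (1/2)^(138/46) ≈ 0.125000; accumulation ratio R = 1/(1−f) ≈ 1.14286.
Loading dose to hit Cmax,ss on first dose: D_load = D_maint·R ≈ 760 × 1.14286 ≈ 868.57 mg.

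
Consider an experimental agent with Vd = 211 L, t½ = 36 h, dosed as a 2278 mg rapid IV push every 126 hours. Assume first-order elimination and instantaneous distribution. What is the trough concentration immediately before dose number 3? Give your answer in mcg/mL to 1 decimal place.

1.0 mcg/mL

f = (1/2)^(τ/t½) = (1/2)^(126/36) ≈ 0.0884.
C₀ = D/Vd = 2278/211 ≈ 10.796 mcg/mL.
Before the 3rd dose, 2 doses have been given. Superposition: Cmin = C₀·(f + f²).
≈ 10.796 × (0.0884 + 0.0078) ≈ 10.796 × 0.0962 ≈ 1.039 mcg/mL.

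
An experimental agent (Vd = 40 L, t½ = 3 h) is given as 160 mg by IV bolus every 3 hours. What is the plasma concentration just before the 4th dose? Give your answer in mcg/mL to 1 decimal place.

f = (1/2)^(τ/t½) = (1/2)^(3/3) ≈ 0.5000.
C₀ = D/Vd = 160/40 ≈ 4.000 mcg/mL.
Before the 4th dose, 3 doses have been given. Superposition: Cmin = C₀·(f + f² + … + f^3).
≈ 4.000 × (0.5000 + 0.2500 + 0.1250) ≈ 4.000 × 0.8750 ≈ 3.500 mcg/mL.

3.5 mcg/mL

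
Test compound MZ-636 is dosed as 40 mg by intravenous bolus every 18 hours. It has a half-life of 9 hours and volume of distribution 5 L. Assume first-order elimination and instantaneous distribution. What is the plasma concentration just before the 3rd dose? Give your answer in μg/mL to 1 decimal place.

f = (1/2)^(τ/t½) = (1/2)^(18/9) ≈ 0.2500.
C₀ = D/Vd = 40/5 ≈ 8.000 μg/mL.
Before the 3rd dose, 2 doses have been given. Superposition: Cmin = C₀·(f + f²).
≈ 8.000 × (0.2500 + 0.0625) ≈ 8.000 × 0.3125 ≈ 2.500 μg/mL.

2.5 μg/mL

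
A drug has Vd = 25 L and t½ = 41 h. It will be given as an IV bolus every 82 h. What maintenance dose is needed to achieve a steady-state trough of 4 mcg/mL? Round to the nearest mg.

300 mg

τ/t½ = 82/41 ≈ 2, so f = (1/2)^(82/41) ≈ 0.250000.
Cmin,ss = (D/Vd)·f/(1−f), so D = Cmin,ss·Vd·(1−f)/f.
D = 4 × 25 × (1−f)/f ≈ 4 × 25 × 3.00000 ≈ 300.00 mg.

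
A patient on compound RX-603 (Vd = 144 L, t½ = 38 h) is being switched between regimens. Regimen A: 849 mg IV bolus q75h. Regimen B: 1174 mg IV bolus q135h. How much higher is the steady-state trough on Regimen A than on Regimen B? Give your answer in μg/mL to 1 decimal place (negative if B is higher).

1.3 μg/mL

Regimen A: f = (1/2)^(75/38) ≈ 0.2546; Cmin,ss = (849/144)·f/(1−f) ≈ 2.014 μg/mL.
Regimen B: f = (1/2)^(135/38) ≈ 0.0852; Cmin,ss = (1174/144)·f/(1−f) ≈ 0.759 μg/mL.
Difference ≈ 2.014 − 0.759 ≈ 1.255 μg/mL.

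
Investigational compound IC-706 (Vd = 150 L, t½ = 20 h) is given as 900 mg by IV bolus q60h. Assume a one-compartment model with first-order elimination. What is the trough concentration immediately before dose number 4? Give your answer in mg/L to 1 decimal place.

0.9 mg/L

f = (1/2)^(τ/t½) = (1/2)^(60/20) ≈ 0.1250.
C₀ = D/Vd = 900/150 ≈ 6.000 mg/L.
Before the 4th dose, 3 doses have been given. Superposition: Cmin = C₀·(f + f² + … + f^3).
≈ 6.000 × (0.1250 + 0.0156 + 0.0020) ≈ 6.000 × 0.1426 ≈ 0.856 mg/L.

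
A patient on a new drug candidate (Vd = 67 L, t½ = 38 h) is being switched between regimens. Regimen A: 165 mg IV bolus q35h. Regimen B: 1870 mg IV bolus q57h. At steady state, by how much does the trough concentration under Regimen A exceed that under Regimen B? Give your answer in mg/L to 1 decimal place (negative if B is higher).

-12.5 mg/L

Regimen A: f = (1/2)^(35/38) ≈ 0.5281; Cmin,ss = (165/67)·f/(1−f) ≈ 2.756 mg/L.
Regimen B: f = (1/2)^(57/38) ≈ 0.3536; Cmin,ss = (1870/67)·f/(1−f) ≈ 15.268 mg/L.
Difference ≈ 2.756 − 15.268 ≈ -12.512 mg/L.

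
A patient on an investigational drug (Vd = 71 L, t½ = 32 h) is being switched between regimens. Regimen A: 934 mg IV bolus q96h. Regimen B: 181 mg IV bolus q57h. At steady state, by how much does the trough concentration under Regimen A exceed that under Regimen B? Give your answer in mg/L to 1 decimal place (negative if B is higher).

0.8 mg/L

Regimen A: f = (1/2)^(96/32) ≈ 0.1250; Cmin,ss = (934/71)·f/(1−f) ≈ 1.879 mg/L.
Regimen B: f = (1/2)^(57/32) ≈ 0.2909; Cmin,ss = (181/71)·f/(1−f) ≈ 1.046 mg/L.
Difference ≈ 1.879 − 1.046 ≈ 0.833 mg/L.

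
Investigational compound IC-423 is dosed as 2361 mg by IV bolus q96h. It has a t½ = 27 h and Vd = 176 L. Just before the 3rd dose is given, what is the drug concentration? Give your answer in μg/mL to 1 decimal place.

f = (1/2)^(τ/t½) = (1/2)^(96/27) ≈ 0.0850.
C₀ = D/Vd = 2361/176 ≈ 13.415 μg/mL.
Before the 3rd dose, 2 doses have been given. Superposition: Cmin = C₀·(f + f²).
≈ 13.415 × (0.0850 + 0.0072) ≈ 13.415 × 0.0922 ≈ 1.237 μg/mL.

1.2 μg/mL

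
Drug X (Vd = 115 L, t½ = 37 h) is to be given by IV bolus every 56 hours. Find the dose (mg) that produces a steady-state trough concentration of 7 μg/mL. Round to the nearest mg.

τ/t½ = 56/37 ≈ 1.5135, so f = (1/2)^(56/37) ≈ 0.350257.
Cmin,ss = (D/Vd)·f/(1−f), so D = Cmin,ss·Vd·(1−f)/f.
D = 7 × 115 × (1−f)/f ≈ 7 × 115 × 1.85505 ≈ 1493.32 mg.

1493 mg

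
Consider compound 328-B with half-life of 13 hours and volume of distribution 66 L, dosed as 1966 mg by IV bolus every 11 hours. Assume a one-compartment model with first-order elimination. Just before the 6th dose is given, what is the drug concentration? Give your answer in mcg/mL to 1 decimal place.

f = (1/2)^(τ/t½) = (1/2)^(11/13) ≈ 0.5563.
C₀ = D/Vd = 1966/66 ≈ 29.788 mcg/mL.
Before the 6th dose, 5 doses have been given. Superposition: Cmin = C₀·(f + f² + … + f^5).
≈ 29.788 × (0.5563 + 0.3095 + 0.1722 + 0.0958 + 0.0533) ≈ 29.788 × 1.1871 ≈ 35.361 mcg/mL.

35.4 mcg/mL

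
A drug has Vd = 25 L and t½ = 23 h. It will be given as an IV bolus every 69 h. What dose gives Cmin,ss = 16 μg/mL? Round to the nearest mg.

2800 mg

τ/t½ = 69/23 ≈ 3, so f = (1/2)^(69/23) ≈ 0.125000.
Cmin,ss = (D/Vd)·f/(1−f), so D = Cmin,ss·Vd·(1−f)/f.
D = 16 × 25 × (1−f)/f ≈ 16 × 25 × 7.00000 ≈ 2800.00 mg.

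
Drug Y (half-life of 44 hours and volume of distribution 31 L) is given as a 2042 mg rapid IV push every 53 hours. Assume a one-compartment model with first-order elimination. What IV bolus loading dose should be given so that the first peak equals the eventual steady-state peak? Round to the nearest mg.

3607 mg

f = (1/2)^(53/44) ≈ 0.433906; accumulation ratio R = 1/(1−f) ≈ 1.76649.
Loading dose to hit Cmax,ss on first dose: D_load = D_maint·R ≈ 2042 × 1.76649 ≈ 3607.17 mg.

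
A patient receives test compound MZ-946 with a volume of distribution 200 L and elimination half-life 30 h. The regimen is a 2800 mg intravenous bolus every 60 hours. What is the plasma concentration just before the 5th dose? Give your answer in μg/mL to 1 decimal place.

f = (1/2)^(τ/t½) = (1/2)^(60/30) ≈ 0.2500.
C₀ = D/Vd = 2800/200 ≈ 14.000 μg/mL.
Before the 5th dose, 4 doses have been given. Superposition: Cmin = C₀·(f + f² + … + f^4).
≈ 14.000 × (0.2500 + 0.0625 + 0.0156 + 0.0039) ≈ 14.000 × 0.3320 ≈ 4.648 μg/mL.

4.6 μg/mL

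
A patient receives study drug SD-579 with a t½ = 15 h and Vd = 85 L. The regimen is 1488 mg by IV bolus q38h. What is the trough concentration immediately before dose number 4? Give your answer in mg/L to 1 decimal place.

3.6 mg/L

f = (1/2)^(τ/t½) = (1/2)^(38/15) ≈ 0.1727.
C₀ = D/Vd = 1488/85 ≈ 17.506 mg/L.
Before the 4th dose, 3 doses have been given. Superposition: Cmin = C₀·(f + f² + … + f^3).
≈ 17.506 × (0.1727 + 0.0298 + 0.0052) ≈ 17.506 × 0.2077 ≈ 3.636 mg/L.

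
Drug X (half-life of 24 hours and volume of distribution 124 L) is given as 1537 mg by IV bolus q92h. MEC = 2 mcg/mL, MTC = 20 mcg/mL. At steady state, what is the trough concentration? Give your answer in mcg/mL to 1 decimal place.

τ/t½ = 92/24 ≈ 3.8333, so fraction remaining f = (1/2)^(92/24) ≈ 0.0702.
Accumulation ratio R = 1/(1 − f) ≈ 1/0.9298 ≈ 1.0755.
Single-dose peak C₀ = D/Vd = 1537/124 ≈ 12.395 mcg/mL.
Cmax,ss = C₀/(1 − f) ≈ 12.395/0.9298 ≈ 13.331 mcg/mL.
One interval later, Cmin,ss = Cmax,ss·e^(−kτ) ≈ 13.331 × 0.0702 ≈ 0.936 mcg/mL.
Trough 0.9 mcg/mL vs MEC 2 mcg/mL: subtherapeutic.

0.9 mcg/mL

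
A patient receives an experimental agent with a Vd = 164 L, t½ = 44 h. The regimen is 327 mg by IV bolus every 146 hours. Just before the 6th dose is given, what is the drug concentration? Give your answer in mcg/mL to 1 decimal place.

f = (1/2)^(τ/t½) = (1/2)^(146/44) ≈ 0.1003.
C₀ = D/Vd = 327/164 ≈ 1.994 mcg/mL.
Before the 6th dose, 5 doses have been given. Superposition: Cmin = C₀·(f + f² + … + f^5).
≈ 1.994 × (0.1003 + 0.0101 + 0.0010 + 0.0001 + 0.0000) ≈ 1.994 × 0.1115 ≈ 0.222 mcg/mL.

0.2 mcg/mL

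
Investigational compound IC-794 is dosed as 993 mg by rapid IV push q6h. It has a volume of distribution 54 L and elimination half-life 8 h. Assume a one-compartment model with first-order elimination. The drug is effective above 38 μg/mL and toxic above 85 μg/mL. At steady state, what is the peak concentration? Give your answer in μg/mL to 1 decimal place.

Over one 6-h interval, 6/8 ≈ 0.75 half-lives elapse, leaving f ≈ 0.5946 of each dose.
At steady state, accumulation factor R = 1/(1 − e^(−kτ)) ≈ 2.4667.
Single-dose peak C₀ = D/Vd = 993/54 ≈ 18.389 μg/mL.
Cmax,ss = C₀/(1 − f) ≈ 18.389/0.4054 ≈ 45.360 μg/mL.
Peak 45.4 μg/mL vs MTC 85 μg/mL: below toxic threshold.

45.4 μg/mL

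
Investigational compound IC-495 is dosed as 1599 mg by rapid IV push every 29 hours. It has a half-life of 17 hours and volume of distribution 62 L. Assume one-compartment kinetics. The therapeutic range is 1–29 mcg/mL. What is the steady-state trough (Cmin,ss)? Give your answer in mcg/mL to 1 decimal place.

Over one 29-h interval, 29/17 ≈ 1.7059 half-lives elapse, leaving f ≈ 0.3065 of each dose.
Single-dose peak C₀ = D/Vd = 1599/62 ≈ 25.790 mcg/mL.
Steady-state trough Cmin,ss = C₀·f/(1−f) ≈ 25.790 × 0.3065/0.6935 ≈ 11.398 mcg/mL.
Trough 11.4 mcg/mL vs MEC 1 mcg/mL: adequate.

11.4 mcg/mL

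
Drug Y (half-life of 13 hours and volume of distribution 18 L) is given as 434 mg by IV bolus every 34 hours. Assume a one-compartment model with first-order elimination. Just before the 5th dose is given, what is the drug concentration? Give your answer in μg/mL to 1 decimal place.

4.7 μg/mL

f = (1/2)^(τ/t½) = (1/2)^(34/13) ≈ 0.1632.
C₀ = D/Vd = 434/18 ≈ 24.111 μg/mL.
Before the 5th dose, 4 doses have been given. Superposition: Cmin = C₀·(f + f² + … + f^4).
≈ 24.111 × (0.1632 + 0.0266 + 0.0043 + 0.0007) ≈ 24.111 × 0.1948 ≈ 4.697 μg/mL.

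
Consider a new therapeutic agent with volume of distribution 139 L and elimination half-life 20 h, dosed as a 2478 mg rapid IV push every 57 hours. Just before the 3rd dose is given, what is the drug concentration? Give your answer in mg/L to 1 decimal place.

f = (1/2)^(τ/t½) = (1/2)^(57/20) ≈ 0.1387.
C₀ = D/Vd = 2478/139 ≈ 17.827 mg/L.
Before the 3rd dose, 2 doses have been given. Superposition: Cmin = C₀·(f + f²).
≈ 17.827 × (0.1387 + 0.0192) ≈ 17.827 × 0.1579 ≈ 2.815 mg/L.

2.8 mg/L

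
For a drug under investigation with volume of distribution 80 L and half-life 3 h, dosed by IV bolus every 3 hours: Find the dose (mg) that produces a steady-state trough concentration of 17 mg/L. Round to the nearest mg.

τ/t½ = 3/3 ≈ 1, so f = (1/2)^(3/3) ≈ 0.500000.
Cmin,ss = (D/Vd)·f/(1−f), so D = Cmin,ss·Vd·(1−f)/f.
D = 17 × 80 × (1−f)/f ≈ 17 × 80 × 1.00000 ≈ 1360.00 mg.

1360 mg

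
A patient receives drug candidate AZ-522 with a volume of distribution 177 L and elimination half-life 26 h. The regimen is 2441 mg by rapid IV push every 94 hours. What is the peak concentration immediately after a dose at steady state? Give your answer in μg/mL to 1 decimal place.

k = ln2/t½ = ln2/26 ≈ 0.026660 h⁻¹; fraction remaining f = e^(−kτ) = e^(−0.026660×94) ≈ 0.0816.
Accumulation ratio R = 1/(1 − f) ≈ 1/0.9184 ≈ 1.0889.
Single-dose peak C₀ = D/Vd = 2441/177 ≈ 13.791 μg/mL.
Cmax,ss = C₀/(1 − f) ≈ 13.791/0.9184 ≈ 15.016 μg/mL.

15.0 μg/mL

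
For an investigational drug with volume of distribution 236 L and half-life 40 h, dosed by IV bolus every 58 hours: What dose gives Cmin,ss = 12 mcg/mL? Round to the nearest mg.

τ/t½ = 58/40 ≈ 1.45, so f = (1/2)^(58/40) ≈ 0.366021.
Cmin,ss = (D/Vd)·f/(1−f), so D = Cmin,ss·Vd·(1−f)/f.
D = 12 × 236 × (1−f)/f ≈ 12 × 236 × 1.73208 ≈ 4905.25 mg.

4905 mg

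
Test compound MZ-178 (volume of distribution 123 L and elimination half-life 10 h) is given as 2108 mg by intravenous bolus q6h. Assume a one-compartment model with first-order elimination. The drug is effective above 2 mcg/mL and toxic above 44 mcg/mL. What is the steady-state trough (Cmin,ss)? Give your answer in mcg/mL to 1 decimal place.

33.2 mcg/mL

τ/t½ = 6/10 ≈ 0.6, so fraction remaining f = (1/2)^(6/10) ≈ 0.6598.
Accumulation ratio R = 1/(1 − f) ≈ 1/0.3402 ≈ 2.9394.
Each bolus raises the concentration by D/Vd = 2108/123 ≈ 17.138 mcg/mL.
Cmax,ss = C₀/(1 − f) ≈ 17.138/0.3402 ≈ 50.376 mcg/mL.
Steady-state trough Cmin,ss = Cmax,ss·f ≈ 50.376 × 0.6598 ≈ 33.238 mcg/mL.
Trough 33.2 mcg/mL vs MEC 2 mcg/mL: adequate.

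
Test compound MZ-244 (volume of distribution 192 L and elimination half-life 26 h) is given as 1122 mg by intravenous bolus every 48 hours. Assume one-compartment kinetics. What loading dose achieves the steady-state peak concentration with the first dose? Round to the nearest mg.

1554 mg

f = (1/2)^(48/26) ≈ 0.278133; accumulation ratio R = 1/(1−f) ≈ 1.38530.
Loading dose to hit Cmax,ss on first dose: D_load = D_maint·R ≈ 1122 × 1.38530 ≈ 1554.31 mg.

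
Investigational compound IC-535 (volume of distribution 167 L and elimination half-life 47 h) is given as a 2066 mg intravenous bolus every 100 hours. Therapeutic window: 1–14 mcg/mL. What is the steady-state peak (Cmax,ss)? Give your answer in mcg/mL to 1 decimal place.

16.0 mcg/mL

k = ln2/t½ = ln2/47 ≈ 0.014748 h⁻¹; fraction remaining f = e^(−kτ) = e^(−0.014748×100) ≈ 0.2288.
Accumulation ratio R = 1/(1 − f) ≈ 1/0.7712 ≈ 1.2967.
Each bolus raises the concentration by D/Vd = 2066/167 ≈ 12.371 mcg/mL.
Cmax,ss = C₀/(1 − f) ≈ 12.371/0.7712 ≈ 16.041 mcg/mL.
Peak 16.0 mcg/mL vs MTC 14 mcg/mL: exceeds toxic threshold.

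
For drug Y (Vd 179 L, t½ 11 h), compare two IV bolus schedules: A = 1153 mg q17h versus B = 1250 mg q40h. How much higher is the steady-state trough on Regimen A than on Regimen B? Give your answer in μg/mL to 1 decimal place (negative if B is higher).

Regimen A: f = (1/2)^(17/11) ≈ 0.3426; Cmin,ss = (1153/179)·f/(1−f) ≈ 3.357 μg/mL.
Regimen B: f = (1/2)^(40/11) ≈ 0.0804; Cmin,ss = (1250/179)·f/(1−f) ≈ 0.611 μg/mL.
Difference ≈ 3.357 − 0.611 ≈ 2.746 μg/mL.

2.7 μg/mL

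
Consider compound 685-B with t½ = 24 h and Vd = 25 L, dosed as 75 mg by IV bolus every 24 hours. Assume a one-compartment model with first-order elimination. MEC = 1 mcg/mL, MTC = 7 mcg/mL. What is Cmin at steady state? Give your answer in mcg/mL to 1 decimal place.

τ = 24 h = 1 half-life, so f = (1/2)^1 = 0.5.
At steady state, R = 1/(1 − 0.5) = 2/1.
Single-dose peak C₀ = D/Vd = 75/25 = 3 mcg/mL.
Steady-state peak Cmax,ss = C₀·R = 3 × 2/1 ≈ 6.000 mcg/mL.
Steady-state trough Cmin,ss = Cmax,ss·f ≈ 6.000 × 0.5 ≈ 3.000 mcg/mL.
Trough 3.0 mcg/mL vs MEC 1 mcg/mL: adequate.

3.0 mcg/mL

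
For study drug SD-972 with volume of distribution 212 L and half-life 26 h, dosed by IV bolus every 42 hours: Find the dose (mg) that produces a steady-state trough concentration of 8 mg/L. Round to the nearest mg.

τ/t½ = 42/26 ≈ 1.6154, so f = (1/2)^(42/26) ≈ 0.326378.
Cmin,ss = (D/Vd)·f/(1−f), so D = Cmin,ss·Vd·(1−f)/f.
D = 8 × 212 × (1−f)/f ≈ 8 × 212 × 2.06393 ≈ 3500.43 mg.

3500 mg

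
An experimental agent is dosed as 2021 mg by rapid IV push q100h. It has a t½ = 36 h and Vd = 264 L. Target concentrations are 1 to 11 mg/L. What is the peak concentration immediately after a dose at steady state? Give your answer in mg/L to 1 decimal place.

9.0 mg/L

Over one 100-h interval, 100/36 ≈ 2.7778 half-lives elapse, leaving f ≈ 0.1458 of each dose.
Accumulation ratio R = 1/(1 − f) ≈ 1/0.8542 ≈ 1.1707.
Single-dose peak C₀ = D/Vd = 2021/264 ≈ 7.655 mg/L.
Cmax,ss = C₀/(1 − f) ≈ 7.655/0.8542 ≈ 8.962 mg/L.
Peak 9.0 mg/L vs MTC 11 mg/L: below toxic threshold.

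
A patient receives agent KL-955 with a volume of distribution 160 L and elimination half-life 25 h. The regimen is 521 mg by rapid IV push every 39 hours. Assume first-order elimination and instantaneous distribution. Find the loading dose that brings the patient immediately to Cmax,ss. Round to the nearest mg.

f = (1/2)^(39/25) ≈ 0.339151; accumulation ratio R = 1/(1−f) ≈ 1.51320.
Loading dose to hit Cmax,ss on first dose: D_load = D_maint·R ≈ 521 × 1.51320 ≈ 788.38 mg.

788 mg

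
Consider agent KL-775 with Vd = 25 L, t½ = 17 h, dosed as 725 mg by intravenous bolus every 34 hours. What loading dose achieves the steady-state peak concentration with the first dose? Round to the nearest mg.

f = (1/2)^(34/17) ≈ 0.250000; accumulation ratio R = 1/(1−f) ≈ 1.33333.
Loading dose to hit Cmax,ss on first dose: D_load = D_maint·R ≈ 725 × 1.33333 ≈ 966.66 mg.

967 mg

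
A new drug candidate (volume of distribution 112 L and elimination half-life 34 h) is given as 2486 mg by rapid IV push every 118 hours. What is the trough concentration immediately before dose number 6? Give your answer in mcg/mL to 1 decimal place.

f = (1/2)^(τ/t½) = (1/2)^(118/34) ≈ 0.0902.
C₀ = D/Vd = 2486/112 ≈ 22.196 mcg/mL.
Before the 6th dose, 5 doses have been given. Superposition: Cmin = C₀·(f + f² + … + f^5).
≈ 22.196 × (0.0902 + 0.0081 + 0.0007 + 0.0001 + 0.0000) ≈ 22.196 × 0.0991 ≈ 2.200 mcg/mL.

2.2 mcg/mL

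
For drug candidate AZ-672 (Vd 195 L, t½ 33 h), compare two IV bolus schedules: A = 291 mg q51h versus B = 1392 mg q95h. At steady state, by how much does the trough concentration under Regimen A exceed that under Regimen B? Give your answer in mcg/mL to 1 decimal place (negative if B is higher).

-0.3 mcg/mL

Regimen A: f = (1/2)^(51/33) ≈ 0.3426; Cmin,ss = (291/195)·f/(1−f) ≈ 0.778 mcg/mL.
Regimen B: f = (1/2)^(95/33) ≈ 0.1360; Cmin,ss = (1392/195)·f/(1−f) ≈ 1.124 mcg/mL.
Difference ≈ 0.778 − 1.124 ≈ -0.346 mcg/mL.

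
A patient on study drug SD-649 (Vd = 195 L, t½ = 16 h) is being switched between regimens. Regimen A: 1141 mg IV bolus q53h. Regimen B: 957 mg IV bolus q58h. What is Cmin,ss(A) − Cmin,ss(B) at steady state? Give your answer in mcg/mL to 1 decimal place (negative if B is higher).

Regimen A: f = (1/2)^(53/16) ≈ 0.1007; Cmin,ss = (1141/195)·f/(1−f) ≈ 0.655 mcg/mL.
Regimen B: f = (1/2)^(58/16) ≈ 0.0811; Cmin,ss = (957/195)·f/(1−f) ≈ 0.433 mcg/mL.
Difference ≈ 0.655 − 0.433 ≈ 0.222 mcg/mL.

0.2 mcg/mL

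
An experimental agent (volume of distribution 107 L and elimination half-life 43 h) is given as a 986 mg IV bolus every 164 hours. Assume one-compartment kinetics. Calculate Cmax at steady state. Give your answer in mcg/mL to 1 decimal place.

Over one 164-h interval, 164/43 ≈ 3.814 half-lives elapse, leaving f ≈ 0.0711 of each dose.
At steady state, accumulation factor R = 1/(1 − e^(−kτ)) ≈ 1.0765.
Single-dose peak C₀ = D/Vd = 986/107 ≈ 9.215 mcg/mL.
Steady-state peak Cmax,ss = C₀·R ≈ 9.215 × 1.0765 ≈ 9.920 mcg/mL.

9.9 mcg/mL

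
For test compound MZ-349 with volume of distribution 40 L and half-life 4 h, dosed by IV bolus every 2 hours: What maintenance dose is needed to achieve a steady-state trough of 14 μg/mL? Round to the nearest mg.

τ/t½ = 2/4 ≈ 0.5, so f = (1/2)^(2/4) ≈ 0.707107.
Cmin,ss = (D/Vd)·f/(1−f), so D = Cmin,ss·Vd·(1−f)/f.
D = 14 × 40 × (1−f)/f ≈ 14 × 40 × 0.41421 ≈ 231.96 mg.

232 mg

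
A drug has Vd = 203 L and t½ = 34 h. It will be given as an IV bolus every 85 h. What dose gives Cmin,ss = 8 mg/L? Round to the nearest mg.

7563 mg

τ/t½ = 85/34 ≈ 2.5, so f = (1/2)^(85/34) ≈ 0.176777.
Cmin,ss = (D/Vd)·f/(1−f), so D = Cmin,ss·Vd·(1−f)/f.
D = 8 × 203 × (1−f)/f ≈ 8 × 203 × 4.65684 ≈ 7562.71 mg.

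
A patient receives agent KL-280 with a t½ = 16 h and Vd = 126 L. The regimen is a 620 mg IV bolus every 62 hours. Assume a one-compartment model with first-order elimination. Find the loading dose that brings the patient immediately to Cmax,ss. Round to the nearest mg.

665 mg

f = (1/2)^(62/16) ≈ 0.068157; accumulation ratio R = 1/(1−f) ≈ 1.07314.
Loading dose to hit Cmax,ss on first dose: D_load = D_maint·R ≈ 620 × 1.07314 ≈ 665.35 mg.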